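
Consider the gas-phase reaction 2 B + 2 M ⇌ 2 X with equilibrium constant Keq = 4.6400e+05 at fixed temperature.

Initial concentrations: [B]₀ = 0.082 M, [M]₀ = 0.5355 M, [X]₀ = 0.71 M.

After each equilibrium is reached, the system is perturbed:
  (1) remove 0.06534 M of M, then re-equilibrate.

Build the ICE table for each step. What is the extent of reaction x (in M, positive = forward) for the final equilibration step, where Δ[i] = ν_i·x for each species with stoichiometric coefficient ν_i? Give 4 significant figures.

x = -2.1012e-04 M

Q₀ = 261.4 vs Keq = 4.6400e+05 ⇒ Q<K, forward
Step 1:
                    B           M           X
  I             0.082      0.5355        0.71
  C          -0.07946    -0.07946     0.07946
  E          0.002541       0.456      0.7895
  solve Keq expr → x = 0.03973; check Q = 4.6400e+05
Then remove 0.06534 M of M.
Step 2:
                    B           M           X
  I          0.002541      0.3907      0.7895
  C        4.2025e-04  4.2025e-04 -4.2025e-04
  E          0.002962      0.3911       0.789
  solve Keq expr → x = -2.1012e-04; check Q = 4.6400e+05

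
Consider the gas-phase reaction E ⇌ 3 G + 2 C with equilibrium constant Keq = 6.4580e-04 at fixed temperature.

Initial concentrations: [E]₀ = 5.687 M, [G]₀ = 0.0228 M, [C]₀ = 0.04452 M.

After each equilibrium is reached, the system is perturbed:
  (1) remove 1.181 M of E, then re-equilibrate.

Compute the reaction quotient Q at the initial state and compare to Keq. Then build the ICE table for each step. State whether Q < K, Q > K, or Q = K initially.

Q₀ = 4.1308e-09; Q < K (proceeds forward)

Q₀ = 4.1308e-09 vs Keq = 6.4580e-04 ⇒ Q<K, forward
Step 1:
                    E           G           C
  Initial       5.687      0.0228     0.04452
  Change       -0.114      0.3419      0.2279
  Equil         5.573      0.3647      0.2724
  solve Keq expr → x = 0.114; check Q = 6.4580e-04
Then remove 1.181 M of E.
Step 2:
                    E           G           C
  Initial       4.392      0.3647      0.2724
  Change     0.005875    -0.01763    -0.01175
  Equil         4.398       0.347      0.2607
  solve Keq expr → x = -0.005875; check Q = 6.4580e-04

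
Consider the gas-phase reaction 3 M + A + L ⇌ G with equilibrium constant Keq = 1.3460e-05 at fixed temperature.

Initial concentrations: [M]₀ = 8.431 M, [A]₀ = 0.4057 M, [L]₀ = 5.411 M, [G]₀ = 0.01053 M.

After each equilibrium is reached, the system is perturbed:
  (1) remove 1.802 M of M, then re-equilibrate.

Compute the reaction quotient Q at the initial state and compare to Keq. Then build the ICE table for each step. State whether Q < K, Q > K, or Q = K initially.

Q₀ = 8.0040e-06 vs Keq = 1.3460e-05 ⇒ Q<K, forward
Step 1:
                  M         A         L         G
  Initial     8.431    0.4057     5.411   0.01053
  Change   -0.02021 -0.006737 -0.006737  0.006737
  Equil       8.411     0.399     5.404   0.01727
  solve Keq expr → x = 0.006737; check Q = 1.3460e-05
Then remove 1.802 M of M.
Step 2:
                  M         A         L         G
  Initial     6.609     0.399     5.404   0.01727
  Change    0.02579  0.008596  0.008596 -0.008596
  Equil       6.635    0.4076     5.413  0.008672
  solve Keq expr → x = -0.008596; check Q = 1.3460e-05

Q₀ = 8.0040e-06; Q < K (proceeds forward)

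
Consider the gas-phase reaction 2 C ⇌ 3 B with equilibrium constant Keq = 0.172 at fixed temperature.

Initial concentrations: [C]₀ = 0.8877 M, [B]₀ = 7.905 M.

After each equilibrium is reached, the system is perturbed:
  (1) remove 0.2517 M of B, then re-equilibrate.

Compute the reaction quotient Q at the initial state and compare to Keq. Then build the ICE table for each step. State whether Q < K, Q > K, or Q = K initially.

Q₀ = 626.9 vs Keq = 0.172 ⇒ Q>K, reverse
Step 1:
                    C           B
  init         0.8877       7.905
  Δ             4.177      -6.265
  eq            5.064        1.64
  solve Keq expr → x = -2.088; check Q = 0.172
Then remove 0.2517 M of B.
Step 2:
                    C           B
  init          5.064       1.388
  Δ           -0.1466      0.2199
  eq            4.918       1.608
  solve Keq expr → x = 0.0733; check Q = 0.172

Q₀ = 626.9; Q > K (proceeds reverse)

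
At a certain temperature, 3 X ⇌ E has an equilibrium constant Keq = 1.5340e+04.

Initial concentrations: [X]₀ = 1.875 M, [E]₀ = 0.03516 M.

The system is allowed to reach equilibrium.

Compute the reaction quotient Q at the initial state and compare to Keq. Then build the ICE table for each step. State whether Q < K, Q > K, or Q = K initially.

Q₀ = 0.005334 vs Keq = 1.5340e+04 ⇒ Q<K, forward
Step 1:
                   X          E
  Initial      1.875    0.03516
  Change       -1.84     0.6134
  Equil      0.03484     0.6485
  solve Keq expr → x = 0.6134; check Q = 1.5340e+04

Q₀ = 0.005334; Q < K (proceeds forward)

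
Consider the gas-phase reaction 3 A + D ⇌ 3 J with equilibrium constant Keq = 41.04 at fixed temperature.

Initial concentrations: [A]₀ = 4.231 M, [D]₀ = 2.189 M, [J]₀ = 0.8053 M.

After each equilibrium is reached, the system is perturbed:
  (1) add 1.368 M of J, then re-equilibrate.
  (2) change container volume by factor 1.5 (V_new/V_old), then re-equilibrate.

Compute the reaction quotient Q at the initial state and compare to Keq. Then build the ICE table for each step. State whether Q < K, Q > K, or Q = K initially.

Q₀ = 0.00315; Q < K (proceeds forward)

Q₀ = 0.00315 vs Keq = 41.04 ⇒ Q<K, forward
Step 1:
                    A           D           J
  I             4.231       2.189      0.8053
  C            -3.138      -1.046       3.138
  E             1.093       1.143       3.943
  solve Keq expr → x = 1.046; check Q = 41.04
Then add 1.368 M of J.
Step 2:
                    A           D           J
  I             1.093       1.143       5.311
  C            0.2697      0.0899     -0.2697
  E             1.363       1.233       5.041
  solve Keq expr → x = -0.0899; check Q = 41.04
Then change container volume by factor 1.5 (V_new/V_old).
Step 3:
                    A           D           J
  I            0.9087       0.822       3.361
  C           0.09113     0.03038    -0.09113
  E            0.9998      0.8524        3.27
  solve Keq expr → x = -0.03038; check Q = 41.04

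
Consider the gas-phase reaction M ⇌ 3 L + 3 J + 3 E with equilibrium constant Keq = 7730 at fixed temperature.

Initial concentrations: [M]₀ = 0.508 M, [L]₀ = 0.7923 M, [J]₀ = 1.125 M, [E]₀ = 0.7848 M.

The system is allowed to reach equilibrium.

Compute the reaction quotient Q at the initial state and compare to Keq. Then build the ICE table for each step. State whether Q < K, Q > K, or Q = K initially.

Q₀ = 0.6738; Q < K (proceeds forward)

Q₀ = 0.6738 vs Keq = 7730 ⇒ Q<K, forward
Step 1:
                   M          L          J          E
  init         0.508     0.7923      1.125     0.7848
  Δ          -0.4032       1.21       1.21       1.21
  eq          0.1048      2.002      2.335      1.994
  solve Keq expr → x = 0.4032; check Q = 7730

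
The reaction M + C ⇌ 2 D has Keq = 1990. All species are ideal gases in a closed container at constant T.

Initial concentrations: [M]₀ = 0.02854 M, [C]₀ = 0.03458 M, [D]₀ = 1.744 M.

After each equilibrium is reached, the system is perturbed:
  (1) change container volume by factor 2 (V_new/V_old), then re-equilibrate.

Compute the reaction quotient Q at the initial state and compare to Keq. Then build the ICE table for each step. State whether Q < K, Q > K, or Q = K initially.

Q₀ = 3082 vs Keq = 1990 ⇒ Q>K, reverse
Step 1:
                  M         C         D
  init      0.02854   0.03458     1.744
  Δ        0.007324  0.007324  -0.01465
  eq        0.03586    0.0419     1.729
  solve Keq expr → x = -0.007324; check Q = 1990
Then change container volume by factor 2 (V_new/V_old).
Step 2:
                  M         C         D
  init      0.01793   0.02095    0.8647
  Δ               0         0         0
  eq        0.01793   0.02095    0.8647
  solve Keq expr → x = 0; check Q = 1990

Q₀ = 3082; Q > K (proceeds reverse)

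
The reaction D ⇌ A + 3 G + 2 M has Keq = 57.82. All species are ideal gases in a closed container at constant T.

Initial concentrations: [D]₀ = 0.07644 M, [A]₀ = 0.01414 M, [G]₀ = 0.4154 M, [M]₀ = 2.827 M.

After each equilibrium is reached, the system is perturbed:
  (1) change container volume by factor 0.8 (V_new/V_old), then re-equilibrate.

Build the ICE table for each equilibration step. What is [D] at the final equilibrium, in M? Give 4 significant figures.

[D]_eq = 0.01115 M

Q₀ = 0.106 vs Keq = 57.82 ⇒ Q<K, forward
Step 1:
                  D         A         G         M
  Initial   0.07644   0.01414    0.4154     2.827
  Change   -0.07304   0.07304    0.2191    0.1461
  Equil    0.003404   0.08718    0.6345     2.973
  solve Keq expr → x = 0.07304; check Q = 57.82
Then change container volume by factor 0.8 (V_new/V_old).
Step 2:
                  D         A         G         M
  Initial  0.004255     0.109    0.7931     3.716
  Change   0.006898 -0.006898  -0.02069   -0.0138
  Equil     0.01115    0.1021    0.7724     3.703
  solve Keq expr → x = -0.006898; check Q = 57.82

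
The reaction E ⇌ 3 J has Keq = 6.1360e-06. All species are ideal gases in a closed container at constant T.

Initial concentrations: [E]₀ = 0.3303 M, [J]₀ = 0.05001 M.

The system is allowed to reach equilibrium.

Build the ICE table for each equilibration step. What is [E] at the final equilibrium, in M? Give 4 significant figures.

Q₀ = 3.7867e-04 vs Keq = 6.1360e-06 ⇒ Q>K, reverse
Step 1:
                  E         J
  Initial    0.3303   0.05001
  Change     0.0124   -0.0372
  Equil      0.3427   0.01281
  solve Keq expr → x = -0.0124; check Q = 6.1360e-06

[E]_eq = 0.3427 M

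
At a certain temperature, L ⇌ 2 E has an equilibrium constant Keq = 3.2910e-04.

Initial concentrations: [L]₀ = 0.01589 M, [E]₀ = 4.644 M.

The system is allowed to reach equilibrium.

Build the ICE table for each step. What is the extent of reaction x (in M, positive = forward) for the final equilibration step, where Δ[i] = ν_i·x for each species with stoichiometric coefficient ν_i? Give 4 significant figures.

x = -2.308 M

Q₀ = 1357 vs Keq = 3.2910e-04 ⇒ Q>K, reverse
Step 1:
                   L          E
  Initial    0.01589      4.644
  Change       2.308     -4.616
  Equil        2.324    0.02766
  solve Keq expr → x = -2.308; check Q = 3.2910e-04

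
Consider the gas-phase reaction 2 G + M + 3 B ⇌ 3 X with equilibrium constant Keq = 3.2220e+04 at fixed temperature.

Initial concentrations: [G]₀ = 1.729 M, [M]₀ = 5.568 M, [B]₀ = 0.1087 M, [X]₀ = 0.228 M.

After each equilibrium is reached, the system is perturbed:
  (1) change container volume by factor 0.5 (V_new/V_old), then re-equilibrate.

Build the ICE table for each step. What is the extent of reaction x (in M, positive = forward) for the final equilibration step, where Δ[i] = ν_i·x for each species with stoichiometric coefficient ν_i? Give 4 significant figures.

x = 0.001395 M

Q₀ = 0.5544 vs Keq = 3.2220e+04 ⇒ Q<K, forward
Step 1:
                  G         M         B         X
  I           1.729     5.568    0.1087     0.228
  C        -0.06966  -0.03483   -0.1045    0.1045
  E           1.659     5.533  0.004215    0.3325
  solve Keq expr → x = 0.03483; check Q = 3.2220e+04
Then change container volume by factor 0.5 (V_new/V_old).
Step 2:
                  G         M         B         X
  I           3.319     11.07   0.00843     0.665
  C       -0.002791 -0.001395 -0.004186  0.004186
  E           3.316     11.06  0.004244    0.6692
  solve Keq expr → x = 0.001395; check Q = 3.2220e+04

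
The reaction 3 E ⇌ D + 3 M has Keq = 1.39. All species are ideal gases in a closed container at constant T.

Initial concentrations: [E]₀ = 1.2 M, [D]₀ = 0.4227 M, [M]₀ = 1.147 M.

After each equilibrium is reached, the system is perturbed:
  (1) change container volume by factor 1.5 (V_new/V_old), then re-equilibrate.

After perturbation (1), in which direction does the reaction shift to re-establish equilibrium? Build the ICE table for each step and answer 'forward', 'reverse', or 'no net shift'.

Direction: forward

Q₀ = 0.3691 vs Keq = 1.39 ⇒ Q<K, forward
Step 1:
                    E           D           M
  Initial         1.2      0.4227       1.147
  Change      -0.2254     0.07513      0.2254
  Equil        0.9746      0.4978       1.372
  solve Keq expr → x = 0.07513; check Q = 1.39
Then change container volume by factor 1.5 (V_new/V_old).
Step 2:
                    E           D           M
  Initial      0.6497      0.3319      0.9149
  Change     -0.04521     0.01507     0.04521
  Equil        0.6045       0.347      0.9601
  solve Keq expr → x = 0.01507; check Q = 1.39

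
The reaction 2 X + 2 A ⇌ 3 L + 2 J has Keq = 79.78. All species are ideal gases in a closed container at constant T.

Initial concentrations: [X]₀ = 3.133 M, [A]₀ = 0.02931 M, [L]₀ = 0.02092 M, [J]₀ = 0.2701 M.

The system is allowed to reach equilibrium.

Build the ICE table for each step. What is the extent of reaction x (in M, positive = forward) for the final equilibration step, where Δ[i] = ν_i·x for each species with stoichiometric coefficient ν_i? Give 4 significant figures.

x = 0.01457 M

Q₀ = 7.9210e-05 vs Keq = 79.78 ⇒ Q<K, forward
Step 1:
                    X           A           L           J
  Initial       3.133     0.02931     0.02092      0.2701
  Change     -0.02913    -0.02913      0.0437     0.02913
  Equil         3.104  1.7730e-04     0.06462      0.2992
  solve Keq expr → x = 0.01457; check Q = 79.78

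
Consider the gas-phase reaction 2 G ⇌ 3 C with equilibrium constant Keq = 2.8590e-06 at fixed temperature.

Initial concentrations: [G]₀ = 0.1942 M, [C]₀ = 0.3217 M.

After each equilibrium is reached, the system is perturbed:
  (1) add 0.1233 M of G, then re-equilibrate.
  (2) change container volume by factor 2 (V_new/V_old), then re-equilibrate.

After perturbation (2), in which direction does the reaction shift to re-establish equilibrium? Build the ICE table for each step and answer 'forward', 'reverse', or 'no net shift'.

Direction: forward

Q₀ = 0.8828 vs Keq = 2.8590e-06 ⇒ Q>K, reverse
Step 1:
                   G          C
  I           0.1942     0.3217
  C           0.2093     -0.314
  E           0.4035    0.00775
  solve Keq expr → x = -0.1047; check Q = 2.8590e-06
Then add 0.1233 M of G.
Step 2:
                   G          C
  I           0.5268    0.00775
  C       -9.9734e-04   0.001496
  E           0.5258   0.009246
  solve Keq expr → x = 4.9867e-04; check Q = 2.8590e-06
Then change container volume by factor 2 (V_new/V_old).
Step 3:
                   G          C
  I           0.2629   0.004623
  C       -7.9326e-04    0.00119
  E           0.2621   0.005813
  solve Keq expr → x = 3.9663e-04; check Q = 2.8590e-06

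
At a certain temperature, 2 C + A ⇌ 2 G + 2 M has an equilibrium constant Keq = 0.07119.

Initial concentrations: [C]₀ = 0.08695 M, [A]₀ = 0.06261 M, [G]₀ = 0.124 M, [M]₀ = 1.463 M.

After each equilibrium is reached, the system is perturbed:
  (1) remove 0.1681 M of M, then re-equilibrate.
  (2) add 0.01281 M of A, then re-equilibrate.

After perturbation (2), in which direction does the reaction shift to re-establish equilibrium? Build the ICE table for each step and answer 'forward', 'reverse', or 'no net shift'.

Direction: forward

Q₀ = 69.53 vs Keq = 0.07119 ⇒ Q>K, reverse
Step 1:
                   C          A          G          M
  I          0.08695    0.06261      0.124      1.463
  C           0.1106    0.05531    -0.1106    -0.1106
  E           0.1976     0.1179    0.01338      1.352
  solve Keq expr → x = -0.05531; check Q = 0.07119
Then remove 0.1681 M of M.
Step 2:
                   C          A          G          M
  I           0.1976     0.1179    0.01338      1.184
  C        -0.001693 -8.4643e-04   0.001693   0.001693
  E           0.1959     0.1171    0.01508      1.186
  solve Keq expr → x = 8.4643e-04; check Q = 0.07119
Then add 0.01281 M of A.
Step 3:
                   C          A          G          M
  I           0.1959     0.1299    0.01508      1.186
  C       -7.1429e-04 -3.5715e-04 7.1429e-04 7.1429e-04
  E           0.1952     0.1295    0.01579      1.187
  solve Keq expr → x = 3.5715e-04; check Q = 0.07119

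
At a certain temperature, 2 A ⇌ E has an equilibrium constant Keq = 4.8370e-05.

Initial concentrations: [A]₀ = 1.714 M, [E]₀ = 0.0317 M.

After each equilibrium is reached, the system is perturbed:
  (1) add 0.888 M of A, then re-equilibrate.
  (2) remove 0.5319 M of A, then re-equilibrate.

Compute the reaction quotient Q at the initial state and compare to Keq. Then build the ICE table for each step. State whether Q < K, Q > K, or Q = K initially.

Q₀ = 0.01079; Q > K (proceeds reverse)

Q₀ = 0.01079 vs Keq = 4.8370e-05 ⇒ Q>K, reverse
Step 1:
                  A         E
  Initial     1.714    0.0317
  Change    0.06309  -0.03155
  Equil       1.777 1.5276e-04
  solve Keq expr → x = -0.03155; check Q = 4.8370e-05
Then add 0.888 M of A.
Step 2:
                  A         E
  Initial     2.665 1.5276e-04
  Change  -3.8141e-04 1.9071e-04
  Equil       2.665 3.4346e-04
  solve Keq expr → x = 1.9071e-04; check Q = 4.8370e-05
Then remove 0.5319 M of A.
Step 3:
                  A         E
  Initial     2.133 3.4346e-04
  Change  2.4676e-04 -1.2338e-04
  Equil       2.133 2.2008e-04
  solve Keq expr → x = -1.2338e-04; check Q = 4.8370e-05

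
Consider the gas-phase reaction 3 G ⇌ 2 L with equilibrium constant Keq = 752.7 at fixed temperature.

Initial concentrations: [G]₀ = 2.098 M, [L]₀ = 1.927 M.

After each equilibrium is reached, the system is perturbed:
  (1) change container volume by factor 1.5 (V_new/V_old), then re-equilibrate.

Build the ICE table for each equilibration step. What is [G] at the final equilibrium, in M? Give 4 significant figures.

[G]_eq = 0.1801 M

Q₀ = 0.4021 vs Keq = 752.7 ⇒ Q<K, forward
Step 1:
                   G          L
  I            2.098      1.927
  C           -1.861      1.241
  E           0.2371      3.168
  solve Keq expr → x = 0.6203; check Q = 752.7
Then change container volume by factor 1.5 (V_new/V_old).
Step 2:
                   G          L
  I           0.1581      2.112
  C          0.02204   -0.01469
  E           0.1801      2.097
  solve Keq expr → x = -0.007345; check Q = 752.7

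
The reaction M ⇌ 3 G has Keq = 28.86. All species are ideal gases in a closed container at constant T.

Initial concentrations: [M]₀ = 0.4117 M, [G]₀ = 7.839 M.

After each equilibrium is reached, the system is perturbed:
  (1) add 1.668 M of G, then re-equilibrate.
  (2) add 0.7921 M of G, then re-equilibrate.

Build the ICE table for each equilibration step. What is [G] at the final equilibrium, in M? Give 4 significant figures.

[G]_eq = 4.143 M

Q₀ = 1170 vs Keq = 28.86 ⇒ Q>K, reverse
Step 1:
                  M         G
  I          0.4117     7.839
  C           1.373    -4.118
  E           1.785     3.721
  solve Keq expr → x = -1.373; check Q = 28.86
Then add 1.668 M of G.
Step 2:
                  M         G
  I           1.785     5.389
  C          0.4579    -1.374
  E           2.242     4.015
  solve Keq expr → x = -0.4579; check Q = 28.86
Then add 0.7921 M of G.
Step 3:
                  M         G
  I           2.242     4.807
  C          0.2214   -0.6641
  E           2.464     4.143
  solve Keq expr → x = -0.2214; check Q = 28.86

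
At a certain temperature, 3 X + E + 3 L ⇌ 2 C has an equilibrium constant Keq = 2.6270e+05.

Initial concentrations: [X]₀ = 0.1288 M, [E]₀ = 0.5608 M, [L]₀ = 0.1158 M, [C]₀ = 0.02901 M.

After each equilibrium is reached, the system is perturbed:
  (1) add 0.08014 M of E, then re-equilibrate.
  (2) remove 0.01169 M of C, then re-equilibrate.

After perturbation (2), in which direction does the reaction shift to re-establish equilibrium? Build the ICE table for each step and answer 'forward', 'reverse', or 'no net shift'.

Direction: forward

Q₀ = 452.3 vs Keq = 2.6270e+05 ⇒ Q<K, forward
Step 1:
                   X          E          L          C
  I           0.1288     0.5608     0.1158    0.02901
  C         -0.06434   -0.02145   -0.06434    0.04289
  E          0.06446     0.5394    0.05146     0.0719
  solve Keq expr → x = 0.02145; check Q = 2.6270e+05
Then add 0.08014 M of E.
Step 2:
                   X          E          L          C
  I          0.06446     0.6195    0.05146     0.0719
  C        -0.001109 -3.6980e-04  -0.001109 7.3959e-04
  E          0.06335     0.6191    0.05035    0.07264
  solve Keq expr → x = 3.6980e-04; check Q = 2.6270e+05
Then remove 0.01169 M of C.
Step 3:
                   X          E          L          C
  I          0.06335     0.6191    0.05035    0.06095
  C        -0.002664 -8.8812e-04  -0.002664   0.001776
  E          0.06068     0.6182    0.04768    0.06273
  solve Keq expr → x = 8.8812e-04; check Q = 2.6270e+05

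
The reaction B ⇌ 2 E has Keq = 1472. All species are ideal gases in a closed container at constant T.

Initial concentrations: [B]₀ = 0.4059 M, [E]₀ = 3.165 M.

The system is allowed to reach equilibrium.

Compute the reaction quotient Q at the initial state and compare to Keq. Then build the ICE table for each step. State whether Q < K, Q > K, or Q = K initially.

Q₀ = 24.68; Q < K (proceeds forward)

Q₀ = 24.68 vs Keq = 1472 ⇒ Q<K, forward
Step 1:
                   B          E
  Initial     0.4059      3.165
  Change     -0.3953     0.7905
  Equil      0.01063      3.956
  solve Keq expr → x = 0.3953; check Q = 1472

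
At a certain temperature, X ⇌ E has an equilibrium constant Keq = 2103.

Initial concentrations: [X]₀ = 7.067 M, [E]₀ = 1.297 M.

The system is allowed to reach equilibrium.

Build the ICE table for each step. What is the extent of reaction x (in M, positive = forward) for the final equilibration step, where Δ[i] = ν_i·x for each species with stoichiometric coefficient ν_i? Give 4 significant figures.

Q₀ = 0.1835 vs Keq = 2103 ⇒ Q<K, forward
Step 1:
                  X         E
  Initial     7.067     1.297
  Change     -7.063     7.063
  Equil    0.003975      8.36
  solve Keq expr → x = 7.063; check Q = 2103

x = 7.063 M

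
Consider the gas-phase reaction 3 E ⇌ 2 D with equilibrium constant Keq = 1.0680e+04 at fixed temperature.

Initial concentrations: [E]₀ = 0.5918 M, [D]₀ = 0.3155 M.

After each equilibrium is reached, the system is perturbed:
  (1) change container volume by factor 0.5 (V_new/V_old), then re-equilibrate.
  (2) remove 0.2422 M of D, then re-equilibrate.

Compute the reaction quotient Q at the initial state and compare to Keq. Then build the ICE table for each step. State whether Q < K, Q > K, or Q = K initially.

Q₀ = 0.4803 vs Keq = 1.0680e+04 ⇒ Q<K, forward
Step 1:
                    E           D
  Initial      0.5918      0.3155
  Change      -0.5565       0.371
  Equil       0.03534      0.6865
  solve Keq expr → x = 0.1855; check Q = 1.0680e+04
Then change container volume by factor 0.5 (V_new/V_old).
Step 2:
                    E           D
  Initial     0.07067       1.373
  Change     -0.01432    0.009547
  Equil       0.05635       1.382
  solve Keq expr → x = 0.004773; check Q = 1.0680e+04
Then remove 0.2422 M of D.
Step 3:
                    E           D
  Initial     0.05635        1.14
  Change    -0.006662    0.004441
  Equil       0.04969       1.145
  solve Keq expr → x = 0.002221; check Q = 1.0680e+04

Q₀ = 0.4803; Q < K (proceeds forward)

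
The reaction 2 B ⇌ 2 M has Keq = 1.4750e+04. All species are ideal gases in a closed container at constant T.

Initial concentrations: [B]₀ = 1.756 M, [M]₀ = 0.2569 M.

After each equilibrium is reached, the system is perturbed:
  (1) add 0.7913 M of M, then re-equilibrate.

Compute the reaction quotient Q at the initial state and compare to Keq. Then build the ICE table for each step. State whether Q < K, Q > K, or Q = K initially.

Q₀ = 0.0214; Q < K (proceeds forward)

Q₀ = 0.0214 vs Keq = 1.4750e+04 ⇒ Q<K, forward
Step 1:
                  B         M
  init        1.756    0.2569
  Δ           -1.74      1.74
  eq        0.01644     1.996
  solve Keq expr → x = 0.8698; check Q = 1.4750e+04
Then add 0.7913 M of M.
Step 2:
                  B         M
  init      0.01644     2.788
  Δ        0.006462 -0.006462
  eq         0.0229     2.781
  solve Keq expr → x = -0.003231; check Q = 1.4750e+04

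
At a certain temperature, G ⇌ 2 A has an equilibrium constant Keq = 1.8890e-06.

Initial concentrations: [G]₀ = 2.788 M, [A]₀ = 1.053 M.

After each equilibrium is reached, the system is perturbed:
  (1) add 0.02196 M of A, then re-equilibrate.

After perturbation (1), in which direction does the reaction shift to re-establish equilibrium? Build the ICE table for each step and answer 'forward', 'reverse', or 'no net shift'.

Q₀ = 0.3977 vs Keq = 1.8890e-06 ⇒ Q>K, reverse
Step 1:
                   G          A
  Initial      2.788      1.053
  Change      0.5252      -1.05
  Equil        3.313   0.002502
  solve Keq expr → x = -0.5252; check Q = 1.8890e-06
Then add 0.02196 M of A.
Step 2:
                   G          A
  Initial      3.313    0.02446
  Change     0.01098   -0.02196
  Equil        3.324   0.002506
  solve Keq expr → x = -0.01098; check Q = 1.8890e-06

Direction: reverse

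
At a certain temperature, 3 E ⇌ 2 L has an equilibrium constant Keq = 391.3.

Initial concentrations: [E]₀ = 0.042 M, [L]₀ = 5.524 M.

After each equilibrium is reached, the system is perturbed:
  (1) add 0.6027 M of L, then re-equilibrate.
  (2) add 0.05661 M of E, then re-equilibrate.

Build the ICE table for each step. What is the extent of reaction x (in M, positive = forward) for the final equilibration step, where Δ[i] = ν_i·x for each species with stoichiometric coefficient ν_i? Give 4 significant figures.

Q₀ = 4.1187e+05 vs Keq = 391.3 ⇒ Q>K, reverse
Step 1:
                   E          L
  I            0.042      5.524
  C           0.3723    -0.2482
  E           0.4143      5.276
  solve Keq expr → x = -0.1241; check Q = 391.3
Then add 0.6027 M of L.
Step 2:
                   E          L
  I           0.4143      5.878
  C          0.02997   -0.01998
  E           0.4443      5.858
  solve Keq expr → x = -0.009991; check Q = 391.3
Then add 0.05661 M of E.
Step 3:
                   E          L
  I           0.5009      5.858
  C         -0.05477    0.03651
  E           0.4462      5.895
  solve Keq expr → x = 0.01826; check Q = 391.3

x = 0.01826 M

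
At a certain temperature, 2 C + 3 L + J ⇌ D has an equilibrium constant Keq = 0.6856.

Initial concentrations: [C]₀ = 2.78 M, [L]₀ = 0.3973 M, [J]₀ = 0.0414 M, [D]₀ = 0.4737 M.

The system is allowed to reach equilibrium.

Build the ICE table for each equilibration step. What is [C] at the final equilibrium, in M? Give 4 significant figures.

[C]_eq = 3.001 M

Q₀ = 23.61 vs Keq = 0.6856 ⇒ Q>K, reverse
Step 1:
                    C           L           J           D
  init           2.78      0.3973      0.0414      0.4737
  Δ             0.221      0.3315      0.1105     -0.1105
  eq            3.001      0.7288      0.1519      0.3632
  solve Keq expr → x = -0.1105; check Q = 0.6856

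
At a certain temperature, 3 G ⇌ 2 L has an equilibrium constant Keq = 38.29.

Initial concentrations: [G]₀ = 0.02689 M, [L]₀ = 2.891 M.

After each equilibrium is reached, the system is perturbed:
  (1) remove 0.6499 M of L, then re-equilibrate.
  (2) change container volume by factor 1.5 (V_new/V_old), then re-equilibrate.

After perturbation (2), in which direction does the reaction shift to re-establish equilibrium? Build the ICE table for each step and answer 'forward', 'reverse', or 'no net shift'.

Direction: reverse

Q₀ = 4.2986e+05 vs Keq = 38.29 ⇒ Q>K, reverse
Step 1:
                   G          L
  init       0.02689      2.891
  Δ           0.5255    -0.3504
  eq          0.5524      2.541
  solve Keq expr → x = -0.1752; check Q = 38.29
Then remove 0.6499 M of L.
Step 2:
                   G          L
  init        0.5524      1.891
  Δ         -0.08929    0.05953
  eq          0.4631       1.95
  solve Keq expr → x = 0.02976; check Q = 38.29
Then change container volume by factor 1.5 (V_new/V_old).
Step 3:
                   G          L
  init        0.3088        1.3
  Δ          0.03985   -0.02657
  eq          0.3486      1.274
  solve Keq expr → x = -0.01328; check Q = 38.29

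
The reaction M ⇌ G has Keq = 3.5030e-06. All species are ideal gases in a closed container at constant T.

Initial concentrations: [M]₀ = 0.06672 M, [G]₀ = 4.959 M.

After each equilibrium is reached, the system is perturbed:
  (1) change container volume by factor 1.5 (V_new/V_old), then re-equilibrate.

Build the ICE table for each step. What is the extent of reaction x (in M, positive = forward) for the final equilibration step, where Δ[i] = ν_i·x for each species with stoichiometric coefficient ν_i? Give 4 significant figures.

x = 0 M

Q₀ = 74.33 vs Keq = 3.5030e-06 ⇒ Q>K, reverse
Step 1:
                  M         G
  Initial   0.06672     4.959
  Change      4.959    -4.959
  Equil       5.026 1.7605e-05
  solve Keq expr → x = -4.959; check Q = 3.5030e-06
Then change container volume by factor 1.5 (V_new/V_old).
Step 2:
                  M         G
  Initial      3.35 1.1737e-05
  Change          0         0
  Equil        3.35 1.1737e-05
  solve Keq expr → x = 0; check Q = 3.5030e-06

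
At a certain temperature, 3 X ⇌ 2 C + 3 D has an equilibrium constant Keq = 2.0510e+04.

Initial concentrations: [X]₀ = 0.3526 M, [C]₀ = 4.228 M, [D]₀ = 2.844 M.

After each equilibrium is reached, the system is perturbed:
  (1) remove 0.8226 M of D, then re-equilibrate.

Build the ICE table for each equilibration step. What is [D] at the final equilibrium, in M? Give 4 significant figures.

Q₀ = 9380 vs Keq = 2.0510e+04 ⇒ Q<K, forward
Step 1:
                   X          C          D
  Initial     0.3526      4.228      2.844
  Change    -0.07196    0.04797    0.07196
  Equil       0.2806      4.276      2.916
  solve Keq expr → x = 0.02399; check Q = 2.0510e+04
Then remove 0.8226 M of D.
Step 2:
                   X          C          D
  Initial     0.2806      4.276      2.093
  Change    -0.07082    0.04722    0.07082
  Equil       0.2098      4.323      2.164
  solve Keq expr → x = 0.02361; check Q = 2.0510e+04

[D]_eq = 2.164 M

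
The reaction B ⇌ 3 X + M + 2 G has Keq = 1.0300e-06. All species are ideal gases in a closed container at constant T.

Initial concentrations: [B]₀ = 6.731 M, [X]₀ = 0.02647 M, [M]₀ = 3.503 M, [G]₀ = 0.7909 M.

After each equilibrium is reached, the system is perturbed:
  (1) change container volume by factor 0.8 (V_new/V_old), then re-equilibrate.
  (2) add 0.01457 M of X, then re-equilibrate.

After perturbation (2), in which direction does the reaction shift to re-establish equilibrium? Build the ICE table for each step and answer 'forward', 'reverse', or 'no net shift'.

Q₀ = 6.0376e-06 vs Keq = 1.0300e-06 ⇒ Q>K, reverse
Step 1:
                    B           X           M           G
  I             6.731     0.02647       3.503      0.7909
  C          0.003895    -0.01168   -0.003895   -0.007789
  E             6.735     0.01479       3.499      0.7831
  solve Keq expr → x = -0.003895; check Q = 1.0300e-06
Then change container volume by factor 0.8 (V_new/V_old).
Step 2:
                    B           X           M           G
  I             8.419     0.01848       4.374      0.9789
  C          0.001901   -0.005704   -0.001901   -0.003803
  E             8.421     0.01278       4.372      0.9751
  solve Keq expr → x = -0.001901; check Q = 1.0300e-06
Then add 0.01457 M of X.
Step 3:
                    B           X           M           G
  I             8.421     0.02735       4.372      0.9751
  C          0.004826    -0.01448   -0.004826   -0.009652
  E             8.425     0.01287       4.367      0.9654
  solve Keq expr → x = -0.004826; check Q = 1.0300e-06

Direction: reverse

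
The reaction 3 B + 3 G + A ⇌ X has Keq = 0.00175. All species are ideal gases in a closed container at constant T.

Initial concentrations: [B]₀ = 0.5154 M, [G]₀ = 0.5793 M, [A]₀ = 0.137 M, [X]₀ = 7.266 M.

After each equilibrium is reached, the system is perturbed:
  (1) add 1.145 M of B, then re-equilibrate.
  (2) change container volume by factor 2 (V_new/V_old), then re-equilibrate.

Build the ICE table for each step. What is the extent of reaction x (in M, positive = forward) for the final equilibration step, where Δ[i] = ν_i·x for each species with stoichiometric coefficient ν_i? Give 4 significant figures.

Q₀ = 1993 vs Keq = 0.00175 ⇒ Q>K, reverse
Step 1:
                   B          G          A          X
  I           0.5154     0.5793      0.137      7.266
  C            3.232      3.232      1.077     -1.077
  E            3.747      3.811      1.214      6.189
  solve Keq expr → x = -1.077; check Q = 0.00175
Then add 1.145 M of B.
Step 2:
                   B          G          A          X
  I            4.892      3.811      1.214      6.189
  C          -0.4384    -0.4384    -0.1461     0.1461
  E            4.454      3.373      1.068      6.335
  solve Keq expr → x = 0.1461; check Q = 0.00175
Then change container volume by factor 2 (V_new/V_old).
Step 3:
                   B          G          A          X
  I            2.227      1.686     0.5341      3.167
  C            1.442      1.442     0.4808    -0.4808
  E            3.669      3.129      1.015      2.687
  solve Keq expr → x = -0.4808; check Q = 0.00175

x = -0.4808 M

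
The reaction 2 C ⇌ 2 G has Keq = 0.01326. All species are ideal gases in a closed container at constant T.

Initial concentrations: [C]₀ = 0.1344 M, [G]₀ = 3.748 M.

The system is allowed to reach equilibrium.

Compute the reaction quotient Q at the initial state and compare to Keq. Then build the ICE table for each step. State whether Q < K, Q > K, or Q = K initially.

Q₀ = 777.7 vs Keq = 0.01326 ⇒ Q>K, reverse
Step 1:
                    C           G
  Initial      0.1344       3.748
  Change        3.347      -3.347
  Equil         3.481      0.4009
  solve Keq expr → x = -1.674; check Q = 0.01326

Q₀ = 777.7; Q > K (proceeds reverse)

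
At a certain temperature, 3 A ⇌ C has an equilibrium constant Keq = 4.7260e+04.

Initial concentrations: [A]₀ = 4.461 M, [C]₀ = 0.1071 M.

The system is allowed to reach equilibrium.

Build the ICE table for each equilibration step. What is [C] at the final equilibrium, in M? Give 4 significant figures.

[C]_eq = 1.583 M

Q₀ = 0.001206 vs Keq = 4.7260e+04 ⇒ Q<K, forward
Step 1:
                  A         C
  I           4.461    0.1071
  C          -4.429     1.476
  E         0.03224     1.583
  solve Keq expr → x = 1.476; check Q = 4.7260e+04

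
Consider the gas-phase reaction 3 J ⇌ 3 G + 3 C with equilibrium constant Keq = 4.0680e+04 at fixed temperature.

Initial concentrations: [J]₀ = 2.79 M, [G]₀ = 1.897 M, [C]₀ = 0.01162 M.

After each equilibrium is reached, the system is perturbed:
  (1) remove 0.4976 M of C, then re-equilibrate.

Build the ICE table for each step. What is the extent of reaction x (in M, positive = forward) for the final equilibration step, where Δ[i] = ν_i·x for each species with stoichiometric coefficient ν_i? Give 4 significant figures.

Q₀ = 4.9318e-07 vs Keq = 4.0680e+04 ⇒ Q<K, forward
Step 1:
                  J         G         C
  init         2.79     1.897   0.01162
  Δ          -2.474     2.474     2.474
  eq         0.3159     4.371     2.486
  solve Keq expr → x = 0.8247; check Q = 4.0680e+04
Then remove 0.4976 M of C.
Step 2:
                  J         G         C
  init       0.3159     4.371     1.988
  Δ         -0.0533    0.0533    0.0533
  eq         0.2626     4.424     2.041
  solve Keq expr → x = 0.01777; check Q = 4.0680e+04

x = 0.01777 M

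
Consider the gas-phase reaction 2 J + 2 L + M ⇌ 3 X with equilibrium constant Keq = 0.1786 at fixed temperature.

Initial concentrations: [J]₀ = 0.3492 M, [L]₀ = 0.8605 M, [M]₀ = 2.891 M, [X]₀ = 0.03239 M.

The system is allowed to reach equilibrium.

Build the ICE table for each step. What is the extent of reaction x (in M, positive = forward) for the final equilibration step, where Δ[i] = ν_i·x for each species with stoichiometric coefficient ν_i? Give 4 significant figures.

x = 0.06651 M

Q₀ = 1.3018e-04 vs Keq = 0.1786 ⇒ Q<K, forward
Step 1:
                  J         L         M         X
  Initial    0.3492    0.8605     2.891   0.03239
  Change     -0.133    -0.133  -0.06651    0.1995
  Equil      0.2162    0.7275     2.824    0.2319
  solve Keq expr → x = 0.06651; check Q = 0.1786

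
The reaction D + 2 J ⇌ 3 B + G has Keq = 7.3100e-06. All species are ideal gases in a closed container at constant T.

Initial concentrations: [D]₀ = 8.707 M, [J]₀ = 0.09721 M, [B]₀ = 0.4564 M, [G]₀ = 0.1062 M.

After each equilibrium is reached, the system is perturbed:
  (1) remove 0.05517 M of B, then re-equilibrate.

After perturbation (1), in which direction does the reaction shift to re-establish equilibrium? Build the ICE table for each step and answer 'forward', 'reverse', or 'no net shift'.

Q₀ = 0.1227 vs Keq = 7.3100e-06 ⇒ Q>K, reverse
Step 1:
                  D         J         B         G
  I           8.707   0.09721    0.4564    0.1062
  C          0.1042    0.2084   -0.3125   -0.1042
  E           8.811    0.3056    0.1439   0.00202
  solve Keq expr → x = -0.1042; check Q = 7.3100e-06
Then remove 0.05517 M of B.
Step 2:
                  D         J         B         G
  I           8.811    0.3056   0.08869   0.00202
  C       -0.003725  -0.00745   0.01118  0.003725
  E           8.807    0.2981   0.09987  0.005745
  solve Keq expr → x = 0.003725; check Q = 7.3100e-06

Direction: forward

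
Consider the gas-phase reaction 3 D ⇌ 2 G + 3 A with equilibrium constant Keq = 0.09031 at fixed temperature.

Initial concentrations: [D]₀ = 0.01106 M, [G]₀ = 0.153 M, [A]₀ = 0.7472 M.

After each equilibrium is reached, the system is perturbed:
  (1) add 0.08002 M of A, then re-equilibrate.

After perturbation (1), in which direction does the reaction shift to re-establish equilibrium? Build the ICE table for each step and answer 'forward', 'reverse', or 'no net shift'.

Q₀ = 7218 vs Keq = 0.09031 ⇒ Q>K, reverse
Step 1:
                   D          G          A
  init       0.01106      0.153     0.7472
  Δ           0.1592    -0.1062    -0.1592
  eq          0.1703    0.04684      0.588
  solve Keq expr → x = -0.05308; check Q = 0.09031
Then add 0.08002 M of A.
Step 2:
                   D          G          A
  init        0.1703    0.04684      0.668
  Δ         0.007385  -0.004923  -0.007385
  eq          0.1777    0.04192     0.6606
  solve Keq expr → x = -0.002462; check Q = 0.09031

Direction: reverse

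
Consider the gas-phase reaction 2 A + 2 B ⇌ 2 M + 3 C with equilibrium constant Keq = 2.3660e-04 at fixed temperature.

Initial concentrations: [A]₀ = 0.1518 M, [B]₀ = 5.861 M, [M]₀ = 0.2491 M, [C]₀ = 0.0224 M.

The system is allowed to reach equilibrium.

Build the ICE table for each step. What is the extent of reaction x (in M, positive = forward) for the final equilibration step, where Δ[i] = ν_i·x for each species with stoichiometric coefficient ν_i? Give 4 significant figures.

x = 0.02501 M

Q₀ = 8.8106e-07 vs Keq = 2.3660e-04 ⇒ Q<K, forward
Step 1:
                    A           B           M           C
  Initial      0.1518       5.861      0.2491      0.0224
  Change     -0.05002    -0.05002     0.05002     0.07503
  Equil        0.1018       5.811      0.2991     0.09743
  solve Keq expr → x = 0.02501; check Q = 2.3660e-04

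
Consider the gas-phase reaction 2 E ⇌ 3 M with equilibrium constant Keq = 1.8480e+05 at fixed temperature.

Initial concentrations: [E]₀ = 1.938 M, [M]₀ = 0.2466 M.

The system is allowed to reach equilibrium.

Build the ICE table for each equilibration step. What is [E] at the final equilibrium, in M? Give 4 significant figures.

Q₀ = 0.003993 vs Keq = 1.8480e+05 ⇒ Q<K, forward
Step 1:
                  E         M
  init        1.938    0.2466
  Δ          -1.925     2.888
  eq        0.01291     3.134
  solve Keq expr → x = 0.9625; check Q = 1.8480e+05

[E]_eq = 0.01291 M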